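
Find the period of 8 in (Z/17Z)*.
8

17 is prime, so ord(8) divides φ(17) = 16.
Divisors of 16: 1, 2, 4, 8, 16.
Repeated squaring: 8^1 ≡ 8, 8^2 ≡ 13, 8^4 ≡ 16, 8^8 ≡ 1, 8^16 ≡ 1 (mod 17).
Test 8^d mod 17 for each divisor d in increasing order:
8^1 ≡ 8
8^2 ≡ 13
8^4 ≡ 16
8^8 ≡ 1  ← first divisor giving 1
The order is 8.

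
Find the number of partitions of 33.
10143

p(n) counts ways to write n as a sum of positive integers (order ignored).
Euler's pentagonal recurrence: p(k) = p(k-1) + p(k-2) - p(k-5) - p(k-7) + p(k-12) + p(k-15) - ... (offsets j(3j∓1)/2, signs ++--, p(0)=1, p(<0)=0).
DP table for k = 0..32: p(0)=1, p(1)=1, p(2)=2, p(3)=3, p(4)=5, p(5)=7, p(6)=11, p(7)=15, p(8)=22, p(9)=30, p(10)=42, p(11)=56, p(12)=77, p(13)=101, p(14)=135, p(15)=176, p(16)=231, p(17)=297, p(18)=385, p(19)=490, p(20)=627, p(21)=792, p(22)=1002, p(23)=1255, p(24)=1575, p(25)=1958, p(26)=2436, p(27)=3010, p(28)=3718, p(29)=4565, p(30)=5604, p(31)=6842, p(32)=8349.
Final step: p(33) = p(32) + p(31) - p(28) - p(26) + p(21) + p(18) - p(11) - p(7)
= 8349 + 6842 - 3718 - 2436 + 792 + 385 - 56 - 15
= 10143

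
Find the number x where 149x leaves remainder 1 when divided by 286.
167

gcd(149, 286) = 1, so the inverse exists.
Extended Euclidean algorithm on (286, 149):
286 = 1 × 149 + 137  ⟹  137 = (1)·286 + (-1)·149
149 = 1 × 137 + 12  ⟹  12 = (-1)·286 + (2)·149
137 = 11 × 12 + 5  ⟹  5 = (12)·286 + (-23)·149
12 = 2 × 5 + 2  ⟹  2 = (-25)·286 + (48)·149
5 = 2 × 2 + 1  ⟹  1 = (62)·286 + (-119)·149
So (-119)·149 ≡ 1 (mod 286), i.e. 149^(-1) ≡ -119 ≡ 167 (mod 286).
Check: 149 × 167 = 24883 ≡ 1 (mod 286)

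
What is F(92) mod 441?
438

Matrix identity: Q^n = [[F_(n+1), F_n], [F_n, F_(n-1)]] with Q = [[1,1],[1,0]].
n = 92 = 1011100₂. Square-and-multiply, entries mod 441:
Q^1 = [[1,1],[1,0]]
Q^2 = (Q^1)² = [[2,1],[1,1]]
Q^5 = (Q^2)²·Q = [[8,5],[5,3]]
Q^11 = (Q^5)²·Q = [[144,89],[89,55]]
Q^23 = (Q^11)²·Q = [[63,433],[433,71]]
Q^46 = (Q^23)² = [[64,251],[251,254]]
Q^92 = (Q^46)² = [[65,438],[438,68]]
F_92 mod 441 = Q^92[0][1] = 438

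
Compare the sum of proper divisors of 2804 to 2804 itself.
deficient

Proper divisors of 2804: sum = 1 + 2 + 4 + 701 + 1402 = 2110
Since 2110 < 2804, 2804 is deficient.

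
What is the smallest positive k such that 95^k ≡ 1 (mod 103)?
34

103 is prime, so ord(95) divides φ(103) = 102.
Divisors of 102: 1, 2, 3, 6, 17, 34, 51, 102.
Repeated squaring: 95^1 ≡ 95, 95^2 ≡ 64, 95^4 ≡ 79, 95^8 ≡ 61, 95^16 ≡ 13, 95^32 ≡ 66, 95^64 ≡ 30 (mod 103).
Test 95^d mod 103 for each divisor d in increasing order:
95^1 ≡ 95
95^2 ≡ 64
95^3 = 95^2·95^1 ≡ 3
95^6 = 95^4·95^2 ≡ 9
95^17 = 95^16·95^1 ≡ 102
95^34 = 95^32·95^2 ≡ 1  ← first divisor giving 1
The order is 34.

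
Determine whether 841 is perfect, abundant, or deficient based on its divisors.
deficient

Proper divisors of 841: sum = 1 + 29 = 30
Since 30 < 841, 841 is deficient.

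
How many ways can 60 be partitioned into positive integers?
966467

p(n) counts ways to write n as a sum of positive integers (order ignored).
Euler's pentagonal recurrence: p(k) = p(k-1) + p(k-2) - p(k-5) - p(k-7) + p(k-12) + p(k-15) - ... (offsets j(3j∓1)/2, signs ++--, p(0)=1, p(<0)=0).
DP table for k = 0..59: p(0)=1, p(1)=1, p(2)=2, p(3)=3, p(4)=5, p(5)=7, p(6)=11, p(7)=15, p(8)=22, p(9)=30, p(10)=42, p(11)=56, p(12)=77, p(13)=101, p(14)=135, p(15)=176, p(16)=231, p(17)=297, p(18)=385, p(19)=490, p(20)=627, p(21)=792, p(22)=1002, p(23)=1255, p(24)=1575, p(25)=1958, p(26)=2436, p(27)=3010, p(28)=3718, p(29)=4565, p(30)=5604, p(31)=6842, p(32)=8349, p(33)=10143, p(34)=12310, p(35)=14883, p(36)=17977, p(37)=21637, p(38)=26015, p(39)=31185, p(40)=37338, p(41)=44583, p(42)=53174, p(43)=63261, p(44)=75175, p(45)=89134, p(46)=105558, p(47)=124754, p(48)=147273, p(49)=173525, p(50)=204226, p(51)=239943, p(52)=281589, p(53)=329931, p(54)=386155, p(55)=451276, p(56)=526823, p(57)=614154, p(58)=715220, p(59)=831820.
Final step: p(60) = p(59) + p(58) - p(55) - p(53) + p(48) + p(45) - p(38) - p(34) + p(25) + p(20) - p(9) - p(3)
= 831820 + 715220 - 451276 - 329931 + 147273 + 89134 - 26015 - 12310 + 1958 + 627 - 30 - 3
= 966467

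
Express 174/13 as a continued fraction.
[13; 2, 1, 1, 2]

Euclidean algorithm steps:
174 = 13 × 13 + 5
13 = 2 × 5 + 3
5 = 1 × 3 + 2
3 = 1 × 2 + 1
2 = 2 × 1 + 0
Continued fraction: [13; 2, 1, 1, 2]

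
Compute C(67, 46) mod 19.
2

Using Lucas' theorem:
Write n=67 and k=46 in base 19:
n in base 19: [3, 10]
k in base 19: [2, 8]
C(67,46) mod 19 = ∏ C(n_i, k_i) mod 19
Digit binomials (mod 19): C(3,2) = 3; C(10,8) = 45 ≡ 7
Product: 3 × 7 = 21 ≡ 2 (mod 19)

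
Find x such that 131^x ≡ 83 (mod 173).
56

Baby-step giant-step with step n = ⌈√173⌉ = 14.
Baby steps 131^j mod 173 (j:value) for j=0..13: 0:1, 1:131, 2:34, 3:129, 4:118, 5:61, 6:33, 7:171, 8:84, 9:105, 10:88, 11:110, 12:51, 13:107.
Giant-step multiplier: 131^(-14) ≡ 131^(172-14) = 131^158 ≡ 130 (mod 173).
Giant steps γ_i = 83·130^i mod 173: γ_0=83, γ_1=64, γ_2=16, γ_3=4, γ_4=1 (in table at j=0).
x = i·n + j = 4·14 + 0 = 56.
Check: 131^56 ≡ 83 (mod 173).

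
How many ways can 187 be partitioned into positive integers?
1280011042268

p(n) counts ways to write n as a sum of positive integers (order ignored).
Euler's pentagonal recurrence: p(k) = p(k-1) + p(k-2) - p(k-5) - p(k-7) + p(k-12) + p(k-15) - ... (offsets j(3j∓1)/2, signs ++--, p(0)=1, p(<0)=0).
DP table for k = 0..186: p(0)=1, p(1)=1, p(2)=2, p(3)=3, p(4)=5, p(5)=7, p(6)=11, p(7)=15, p(8)=22, p(9)=30, p(10)=42, p(11)=56, p(12)=77, p(13)=101, p(14)=135, p(15)=176, p(16)=231, p(17)=297, p(18)=385, p(19)=490, p(20)=627, p(21)=792, p(22)=1002, p(23)=1255, p(24)=1575, p(25)=1958, p(26)=2436, p(27)=3010, p(28)=3718, p(29)=4565, p(30)=5604, p(31)=6842, p(32)=8349, p(33)=10143, p(34)=12310, p(35)=14883, p(36)=17977, p(37)=21637, p(38)=26015, p(39)=31185, p(40)=37338, p(41)=44583, p(42)=53174, p(43)=63261, p(44)=75175, p(45)=89134, p(46)=105558, p(47)=124754, p(48)=147273, p(49)=173525, p(50)=204226, p(51)=239943, p(52)=281589, p(53)=329931, p(54)=386155, p(55)=451276, p(56)=526823, p(57)=614154, p(58)=715220, p(59)=831820, p(60)=966467, p(61)=1121505, p(62)=1300156, p(63)=1505499, p(64)=1741630, p(65)=2012558, p(66)=2323520, p(67)=2679689, p(68)=3087735, p(69)=3554345, p(70)=4087968, p(71)=4697205, p(72)=5392783, p(73)=6185689, p(74)=7089500, p(75)=8118264, p(76)=9289091, p(77)=10619863, p(78)=12132164, p(79)=13848650, p(80)=15796476, p(81)=18004327, p(82)=20506255, p(83)=23338469, p(84)=26543660, p(85)=30167357, p(86)=34262962, p(87)=38887673, p(88)=44108109, p(89)=49995925, p(90)=56634173, p(91)=64112359, p(92)=72533807, p(93)=82010177, p(94)=92669720, p(95)=104651419, p(96)=118114304, p(97)=133230930, p(98)=150198136, p(99)=169229875, p(100)=190569292, p(101)=214481126, p(102)=241265379, p(103)=271248950, p(104)=304801365, p(105)=342325709, p(106)=384276336, p(107)=431149389, p(108)=483502844, p(109)=541946240, p(110)=607163746, p(111)=679903203, p(112)=761002156, p(113)=851376628, p(114)=952050665, p(115)=1064144451, p(116)=1188908248, p(117)=1327710076, p(118)=1482074143, p(119)=1653668665, p(120)=1844349560, p(121)=2056148051, p(122)=2291320912, p(123)=2552338241, p(124)=2841940500, p(125)=3163127352, p(126)=3519222692, p(127)=3913864295, p(128)=4351078600, p(129)=4835271870, p(130)=5371315400, p(131)=5964539504, p(132)=6620830889, p(133)=7346629512, p(134)=8149040695, p(135)=9035836076, p(136)=10015581680, p(137)=11097645016, p(138)=12292341831, p(139)=13610949895, p(140)=15065878135, p(141)=16670689208, p(142)=18440293320, p(143)=20390982757, p(144)=22540654445, p(145)=24908858009, p(146)=27517052599, p(147)=30388671978, p(148)=33549419497, p(149)=37027355200, p(150)=40853235313, p(151)=45060624582, p(152)=49686288421, p(153)=54770336324, p(154)=60356673280, p(155)=66493182097, p(156)=73232243759, p(157)=80630964769, p(158)=88751778802, p(159)=97662728555, p(160)=107438159466, p(161)=118159068427, p(162)=129913904637, p(163)=142798995930, p(164)=156919475295, p(165)=172389800255, p(166)=189334822579, p(167)=207890420102, p(168)=228204732751, p(169)=250438925115, p(170)=274768617130, p(171)=301384802048, p(172)=330495499613, p(173)=362326859895, p(174)=397125074750, p(175)=435157697830, p(176)=476715857290, p(177)=522115831195, p(178)=571701605655, p(179)=625846753120, p(180)=684957390936, p(181)=749474411781, p(182)=819876908323, p(183)=896684817527, p(184)=980462880430, p(185)=1071823774337, p(186)=1171432692373.
Final step: p(187) = p(186) + p(185) - p(182) - p(180) + p(175) + p(172) - p(165) - p(161) + p(152) + p(147) - p(136) - p(130) + p(117) + p(110) - p(95) - p(87) + p(70) + p(61) - p(42) - p(32) + p(11) + p(0)
= 1171432692373 + 1071823774337 - 819876908323 - 684957390936 + 435157697830 + 330495499613 - 172389800255 - 118159068427 + 49686288421 + 30388671978 - 10015581680 - 5371315400 + 1327710076 + 607163746 - 104651419 - 38887673 + 4087968 + 1121505 - 53174 - 8349 + 56 + 1
= 1280011042268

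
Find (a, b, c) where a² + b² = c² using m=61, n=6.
(3685, 732, 3757)

Euclid's formula: a = m² - n², b = 2mn, c = m² + n²
m = 61, n = 6
a = 61² - 6² = 3721 - 36 = 3685
b = 2 × 61 × 6 = 732
c = 61² + 6² = 3721 + 36 = 3757
Verification: 3685² + 732² = 13579225 + 535824 = 14115049 = 3757² ✓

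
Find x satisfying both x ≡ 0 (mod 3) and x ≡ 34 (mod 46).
126

Using Chinese Remainder Theorem:
M = 3 × 46 = 138
M1 = 46, M2 = 3
y1 = 46^(-1) mod 3 = 1
y2 = 3^(-1) mod 46 = 31
x = (0×46×1 + 34×3×31) mod 138 = 126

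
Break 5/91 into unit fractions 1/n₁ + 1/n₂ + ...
1/19 + 1/433 + 1/249553 + 1/93414800161 + 1/17452649778145716451681

Greedy algorithm:
5/91: ceiling(91/5) = 19, use 1/19
4/1729: ceiling(1729/4) = 433, use 1/433
3/748657: ceiling(748657/3) = 249553, use 1/249553
2/186829600321: ceiling(186829600321/2) = 93414800161, use 1/93414800161
1/17452649778145716451681: ceiling(17452649778145716451681/1) = 17452649778145716451681, use 1/17452649778145716451681
Result: 5/91 = 1/19 + 1/433 + 1/249553 + 1/93414800161 + 1/17452649778145716451681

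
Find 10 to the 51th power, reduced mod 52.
12

Repeated squaring. Binary of 51 = 110011.
10^1 ≡ 10 (mod 52); 10^2 ≡ 48 (mod 52); 10^4 ≡ 16 (mod 52); 10^8 ≡ 48 (mod 52); 10^16 ≡ 16 (mod 52); 10^32 ≡ 48 (mod 52)
10^51 = 10^1 × 10^2 × 10^16 × 10^32 ≡ 12 (mod 52)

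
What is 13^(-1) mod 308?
237

gcd(13, 308) = 1, so the inverse exists.
Extended Euclidean algorithm on (308, 13):
308 = 23 × 13 + 9  ⟹  9 = (1)·308 + (-23)·13
13 = 1 × 9 + 4  ⟹  4 = (-1)·308 + (24)·13
9 = 2 × 4 + 1  ⟹  1 = (3)·308 + (-71)·13
So (-71)·13 ≡ 1 (mod 308), i.e. 13^(-1) ≡ -71 ≡ 237 (mod 308).
Check: 13 × 237 = 3081 ≡ 1 (mod 308)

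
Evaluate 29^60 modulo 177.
133

Repeated squaring. Binary of 60 = 111100.
29^1 ≡ 29 (mod 177); 29^2 ≡ 133 (mod 177); 29^4 ≡ 166 (mod 177); 29^8 ≡ 121 (mod 177); 29^16 ≡ 127 (mod 177); 29^32 ≡ 22 (mod 177)
29^60 = 29^4 × 29^8 × 29^16 × 29^32 ≡ 133 (mod 177)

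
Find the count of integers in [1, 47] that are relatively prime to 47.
46

47 = 47
φ(n) = n × ∏(1 - 1/p) for each prime p dividing n
φ(47) = 47 × (1 - 1/47) = 46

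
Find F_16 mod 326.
9

Matrix identity: Q^n = [[F_(n+1), F_n], [F_n, F_(n-1)]] with Q = [[1,1],[1,0]].
n = 16 = 10000₂. Square-and-multiply, entries mod 326:
Q^1 = [[1,1],[1,0]]
Q^2 = (Q^1)² = [[2,1],[1,1]]
Q^4 = (Q^2)² = [[5,3],[3,2]]
Q^8 = (Q^4)² = [[34,21],[21,13]]
Q^16 = (Q^8)² = [[293,9],[9,284]]
F_16 mod 326 = Q^16[0][1] = 9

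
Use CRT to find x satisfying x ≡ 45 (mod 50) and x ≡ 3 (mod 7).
45

Using Chinese Remainder Theorem:
M = 50 × 7 = 350
M1 = 7, M2 = 50
y1 = 7^(-1) mod 50 = 43
y2 = 50^(-1) mod 7 = 1
x = (45×7×43 + 3×50×1) mod 350 = 45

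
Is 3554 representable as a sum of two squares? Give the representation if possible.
23² + 55² (a=23, b=55)

Factorization: 3554 = 2 × 1777
By Fermat: n is sum of two squares iff every prime p ≡ 3 (mod 4) appears to even power.
All primes ≡ 3 (mod 4) appear to even power.
Search a = 0, 1, 2, … for 3554 - a² a perfect square: first hit at a = 23: 3554 - 529 = 3025 = 55².
3554 = 23² + 55² = 529 + 3025 ✓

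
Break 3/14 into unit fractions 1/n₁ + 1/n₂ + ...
1/5 + 1/70

Greedy algorithm:
3/14: ceiling(14/3) = 5, use 1/5
1/70: ceiling(70/1) = 70, use 1/70
Result: 3/14 = 1/5 + 1/70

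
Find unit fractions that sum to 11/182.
1/17 + 1/619 + 1/1915186

Greedy algorithm:
11/182: ceiling(182/11) = 17, use 1/17
5/3094: ceiling(3094/5) = 619, use 1/619
1/1915186: ceiling(1915186/1) = 1915186, use 1/1915186
Result: 11/182 = 1/17 + 1/619 + 1/1915186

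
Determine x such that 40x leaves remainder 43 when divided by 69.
x ≡ 58 (mod 69)

gcd(40, 69) = 1, which divides 43, so solutions exist.
Find 40^(-1) mod 69 by the extended Euclidean algorithm:
69 = 1 × 40 + 29  ⟹  29 = (1)·69 + (-1)·40
40 = 1 × 29 + 11  ⟹  11 = (-1)·69 + (2)·40
29 = 2 × 11 + 7  ⟹  7 = (3)·69 + (-5)·40
11 = 1 × 7 + 4  ⟹  4 = (-4)·69 + (7)·40
7 = 1 × 4 + 3  ⟹  3 = (7)·69 + (-12)·40
4 = 1 × 3 + 1  ⟹  1 = (-11)·69 + (19)·40
So (19)·40 ≡ 1 (mod 69), i.e. 40^(-1) ≡ 19 (mod 69).
x ≡ 19 × 43 = 817 ≡ 58 (mod 69).
Check: 40 × 58 = 2320 ≡ 43 (mod 69).
Unique solution: x ≡ 58 (mod 69)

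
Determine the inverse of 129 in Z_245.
19

gcd(129, 245) = 1, so the inverse exists.
Extended Euclidean algorithm on (245, 129):
245 = 1 × 129 + 116  ⟹  116 = (1)·245 + (-1)·129
129 = 1 × 116 + 13  ⟹  13 = (-1)·245 + (2)·129
116 = 8 × 13 + 12  ⟹  12 = (9)·245 + (-17)·129
13 = 1 × 12 + 1  ⟹  1 = (-10)·245 + (19)·129
So (19)·129 ≡ 1 (mod 245), i.e. 129^(-1) ≡ 19 (mod 245).
Check: 129 × 19 = 2451 ≡ 1 (mod 245)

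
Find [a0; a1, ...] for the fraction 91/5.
[18; 5]

Euclidean algorithm steps:
91 = 18 × 5 + 1
5 = 5 × 1 + 0
Continued fraction: [18; 5]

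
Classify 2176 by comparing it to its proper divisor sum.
abundant

Proper divisors of 2176: sum = 1 + 2 + 4 + 8 + 16 + 17 + 32 + 34 + 64 + 68 + 128 + 136 + 272 + 544 + 1088 = 2414
Since 2414 > 2176, 2176 is abundant.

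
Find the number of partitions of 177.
522115831195

p(n) counts ways to write n as a sum of positive integers (order ignored).
Euler's pentagonal recurrence: p(k) = p(k-1) + p(k-2) - p(k-5) - p(k-7) + p(k-12) + p(k-15) - ... (offsets j(3j∓1)/2, signs ++--, p(0)=1, p(<0)=0).
DP table for k = 0..176: p(0)=1, p(1)=1, p(2)=2, p(3)=3, p(4)=5, p(5)=7, p(6)=11, p(7)=15, p(8)=22, p(9)=30, p(10)=42, p(11)=56, p(12)=77, p(13)=101, p(14)=135, p(15)=176, p(16)=231, p(17)=297, p(18)=385, p(19)=490, p(20)=627, p(21)=792, p(22)=1002, p(23)=1255, p(24)=1575, p(25)=1958, p(26)=2436, p(27)=3010, p(28)=3718, p(29)=4565, p(30)=5604, p(31)=6842, p(32)=8349, p(33)=10143, p(34)=12310, p(35)=14883, p(36)=17977, p(37)=21637, p(38)=26015, p(39)=31185, p(40)=37338, p(41)=44583, p(42)=53174, p(43)=63261, p(44)=75175, p(45)=89134, p(46)=105558, p(47)=124754, p(48)=147273, p(49)=173525, p(50)=204226, p(51)=239943, p(52)=281589, p(53)=329931, p(54)=386155, p(55)=451276, p(56)=526823, p(57)=614154, p(58)=715220, p(59)=831820, p(60)=966467, p(61)=1121505, p(62)=1300156, p(63)=1505499, p(64)=1741630, p(65)=2012558, p(66)=2323520, p(67)=2679689, p(68)=3087735, p(69)=3554345, p(70)=4087968, p(71)=4697205, p(72)=5392783, p(73)=6185689, p(74)=7089500, p(75)=8118264, p(76)=9289091, p(77)=10619863, p(78)=12132164, p(79)=13848650, p(80)=15796476, p(81)=18004327, p(82)=20506255, p(83)=23338469, p(84)=26543660, p(85)=30167357, p(86)=34262962, p(87)=38887673, p(88)=44108109, p(89)=49995925, p(90)=56634173, p(91)=64112359, p(92)=72533807, p(93)=82010177, p(94)=92669720, p(95)=104651419, p(96)=118114304, p(97)=133230930, p(98)=150198136, p(99)=169229875, p(100)=190569292, p(101)=214481126, p(102)=241265379, p(103)=271248950, p(104)=304801365, p(105)=342325709, p(106)=384276336, p(107)=431149389, p(108)=483502844, p(109)=541946240, p(110)=607163746, p(111)=679903203, p(112)=761002156, p(113)=851376628, p(114)=952050665, p(115)=1064144451, p(116)=1188908248, p(117)=1327710076, p(118)=1482074143, p(119)=1653668665, p(120)=1844349560, p(121)=2056148051, p(122)=2291320912, p(123)=2552338241, p(124)=2841940500, p(125)=3163127352, p(126)=3519222692, p(127)=3913864295, p(128)=4351078600, p(129)=4835271870, p(130)=5371315400, p(131)=5964539504, p(132)=6620830889, p(133)=7346629512, p(134)=8149040695, p(135)=9035836076, p(136)=10015581680, p(137)=11097645016, p(138)=12292341831, p(139)=13610949895, p(140)=15065878135, p(141)=16670689208, p(142)=18440293320, p(143)=20390982757, p(144)=22540654445, p(145)=24908858009, p(146)=27517052599, p(147)=30388671978, p(148)=33549419497, p(149)=37027355200, p(150)=40853235313, p(151)=45060624582, p(152)=49686288421, p(153)=54770336324, p(154)=60356673280, p(155)=66493182097, p(156)=73232243759, p(157)=80630964769, p(158)=88751778802, p(159)=97662728555, p(160)=107438159466, p(161)=118159068427, p(162)=129913904637, p(163)=142798995930, p(164)=156919475295, p(165)=172389800255, p(166)=189334822579, p(167)=207890420102, p(168)=228204732751, p(169)=250438925115, p(170)=274768617130, p(171)=301384802048, p(172)=330495499613, p(173)=362326859895, p(174)=397125074750, p(175)=435157697830, p(176)=476715857290.
Final step: p(177) = p(176) + p(175) - p(172) - p(170) + p(165) + p(162) - p(155) - p(151) + p(142) + p(137) - p(126) - p(120) + p(107) + p(100) - p(85) - p(77) + p(60) + p(51) - p(32) - p(22) + p(1)
= 476715857290 + 435157697830 - 330495499613 - 274768617130 + 172389800255 + 129913904637 - 66493182097 - 45060624582 + 18440293320 + 11097645016 - 3519222692 - 1844349560 + 431149389 + 190569292 - 30167357 - 10619863 + 966467 + 239943 - 8349 - 1002 + 1
= 522115831195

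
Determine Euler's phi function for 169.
156

169 = 13^2
φ(n) = n × ∏(1 - 1/p) for each prime p dividing n
φ(169) = 169 × (1 - 1/13) = 156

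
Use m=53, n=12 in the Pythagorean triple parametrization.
(2665, 1272, 2953)

Euclid's formula: a = m² - n², b = 2mn, c = m² + n²
m = 53, n = 12
a = 53² - 12² = 2809 - 144 = 2665
b = 2 × 53 × 12 = 1272
c = 53² + 12² = 2809 + 144 = 2953
Verification: 2665² + 1272² = 7102225 + 1617984 = 8720209 = 2953² ✓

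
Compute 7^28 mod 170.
81

Repeated squaring. Binary of 28 = 11100.
7^1 ≡ 7 (mod 170); 7^2 ≡ 49 (mod 170); 7^4 ≡ 21 (mod 170); 7^8 ≡ 101 (mod 170); 7^16 ≡ 1 (mod 170)
7^28 = 7^4 × 7^8 × 7^16 ≡ 81 (mod 170)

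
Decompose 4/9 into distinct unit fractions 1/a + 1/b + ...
1/3 + 1/9

Greedy algorithm:
4/9: ceiling(9/4) = 3, use 1/3
1/9: ceiling(9/1) = 9, use 1/9
Result: 4/9 = 1/3 + 1/9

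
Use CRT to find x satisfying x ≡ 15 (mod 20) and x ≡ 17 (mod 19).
55

Using Chinese Remainder Theorem:
M = 20 × 19 = 380
M1 = 19, M2 = 20
y1 = 19^(-1) mod 20 = 19
y2 = 20^(-1) mod 19 = 1
x = (15×19×19 + 17×20×1) mod 380 = 55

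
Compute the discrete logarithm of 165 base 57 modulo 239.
214

Baby-step giant-step with step n = ⌈√239⌉ = 16.
Baby steps 57^j mod 239 (j:value) for j=0..15: 0:1, 1:57, 2:142, 3:207, 4:88, 5:236, 6:68, 7:52, 8:96, 9:214, 10:9, 11:35, 12:83, 13:190, 14:75, 15:212.
Giant-step multiplier: 57^(-16) ≡ 57^(238-16) = 57^222 ≡ 66 (mod 239).
Giant steps γ_i = 165·66^i mod 239: γ_0=165, γ_1=135, γ_2=67, γ_3=120, γ_4=33, γ_5=27, γ_6=109, γ_7=24, γ_8=150, γ_9=101, γ_10=213, γ_11=196, γ_12=30, γ_13=68 (in table at j=6).
x = i·n + j = 13·16 + 6 = 214.
Check: 57^214 ≡ 165 (mod 239).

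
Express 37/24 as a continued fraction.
[1; 1, 1, 5, 2]

Euclidean algorithm steps:
37 = 1 × 24 + 13
24 = 1 × 13 + 11
13 = 1 × 11 + 2
11 = 5 × 2 + 1
2 = 2 × 1 + 0
Continued fraction: [1; 1, 1, 5, 2]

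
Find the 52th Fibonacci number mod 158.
109

Matrix identity: Q^n = [[F_(n+1), F_n], [F_n, F_(n-1)]] with Q = [[1,1],[1,0]].
n = 52 = 110100₂. Square-and-multiply, entries mod 158:
Q^1 = [[1,1],[1,0]]
Q^3 = (Q^1)²·Q = [[3,2],[2,1]]
Q^6 = (Q^3)² = [[13,8],[8,5]]
Q^13 = (Q^6)²·Q = [[61,75],[75,144]]
Q^26 = (Q^13)² = [[24,49],[49,133]]
Q^52 = (Q^26)² = [[133,109],[109,24]]
F_52 mod 158 = Q^52[0][1] = 109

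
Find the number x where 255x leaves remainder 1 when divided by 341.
226

gcd(255, 341) = 1, so the inverse exists.
Extended Euclidean algorithm on (341, 255):
341 = 1 × 255 + 86  ⟹  86 = (1)·341 + (-1)·255
255 = 2 × 86 + 83  ⟹  83 = (-2)·341 + (3)·255
86 = 1 × 83 + 3  ⟹  3 = (3)·341 + (-4)·255
83 = 27 × 3 + 2  ⟹  2 = (-83)·341 + (111)·255
3 = 1 × 2 + 1  ⟹  1 = (86)·341 + (-115)·255
So (-115)·255 ≡ 1 (mod 341), i.e. 255^(-1) ≡ -115 ≡ 226 (mod 341).
Check: 255 × 226 = 57630 ≡ 1 (mod 341)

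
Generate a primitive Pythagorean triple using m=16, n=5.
(231, 160, 281)

Euclid's formula: a = m² - n², b = 2mn, c = m² + n²
m = 16, n = 5
a = 16² - 5² = 256 - 25 = 231
b = 2 × 16 × 5 = 160
c = 16² + 5² = 256 + 25 = 281
Verification: 231² + 160² = 53361 + 25600 = 78961 = 281² ✓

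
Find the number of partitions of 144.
22540654445

p(n) counts ways to write n as a sum of positive integers (order ignored).
Euler's pentagonal recurrence: p(k) = p(k-1) + p(k-2) - p(k-5) - p(k-7) + p(k-12) + p(k-15) - ... (offsets j(3j∓1)/2, signs ++--, p(0)=1, p(<0)=0).
DP table for k = 0..143: p(0)=1, p(1)=1, p(2)=2, p(3)=3, p(4)=5, p(5)=7, p(6)=11, p(7)=15, p(8)=22, p(9)=30, p(10)=42, p(11)=56, p(12)=77, p(13)=101, p(14)=135, p(15)=176, p(16)=231, p(17)=297, p(18)=385, p(19)=490, p(20)=627, p(21)=792, p(22)=1002, p(23)=1255, p(24)=1575, p(25)=1958, p(26)=2436, p(27)=3010, p(28)=3718, p(29)=4565, p(30)=5604, p(31)=6842, p(32)=8349, p(33)=10143, p(34)=12310, p(35)=14883, p(36)=17977, p(37)=21637, p(38)=26015, p(39)=31185, p(40)=37338, p(41)=44583, p(42)=53174, p(43)=63261, p(44)=75175, p(45)=89134, p(46)=105558, p(47)=124754, p(48)=147273, p(49)=173525, p(50)=204226, p(51)=239943, p(52)=281589, p(53)=329931, p(54)=386155, p(55)=451276, p(56)=526823, p(57)=614154, p(58)=715220, p(59)=831820, p(60)=966467, p(61)=1121505, p(62)=1300156, p(63)=1505499, p(64)=1741630, p(65)=2012558, p(66)=2323520, p(67)=2679689, p(68)=3087735, p(69)=3554345, p(70)=4087968, p(71)=4697205, p(72)=5392783, p(73)=6185689, p(74)=7089500, p(75)=8118264, p(76)=9289091, p(77)=10619863, p(78)=12132164, p(79)=13848650, p(80)=15796476, p(81)=18004327, p(82)=20506255, p(83)=23338469, p(84)=26543660, p(85)=30167357, p(86)=34262962, p(87)=38887673, p(88)=44108109, p(89)=49995925, p(90)=56634173, p(91)=64112359, p(92)=72533807, p(93)=82010177, p(94)=92669720, p(95)=104651419, p(96)=118114304, p(97)=133230930, p(98)=150198136, p(99)=169229875, p(100)=190569292, p(101)=214481126, p(102)=241265379, p(103)=271248950, p(104)=304801365, p(105)=342325709, p(106)=384276336, p(107)=431149389, p(108)=483502844, p(109)=541946240, p(110)=607163746, p(111)=679903203, p(112)=761002156, p(113)=851376628, p(114)=952050665, p(115)=1064144451, p(116)=1188908248, p(117)=1327710076, p(118)=1482074143, p(119)=1653668665, p(120)=1844349560, p(121)=2056148051, p(122)=2291320912, p(123)=2552338241, p(124)=2841940500, p(125)=3163127352, p(126)=3519222692, p(127)=3913864295, p(128)=4351078600, p(129)=4835271870, p(130)=5371315400, p(131)=5964539504, p(132)=6620830889, p(133)=7346629512, p(134)=8149040695, p(135)=9035836076, p(136)=10015581680, p(137)=11097645016, p(138)=12292341831, p(139)=13610949895, p(140)=15065878135, p(141)=16670689208, p(142)=18440293320, p(143)=20390982757.
Final step: p(144) = p(143) + p(142) - p(139) - p(137) + p(132) + p(129) - p(122) - p(118) + p(109) + p(104) - p(93) - p(87) + p(74) + p(67) - p(52) - p(44) + p(27) + p(18)
= 20390982757 + 18440293320 - 13610949895 - 11097645016 + 6620830889 + 4835271870 - 2291320912 - 1482074143 + 541946240 + 304801365 - 82010177 - 38887673 + 7089500 + 2679689 - 281589 - 75175 + 3010 + 385
= 22540654445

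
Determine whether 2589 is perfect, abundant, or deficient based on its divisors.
deficient

Proper divisors of 2589: sum = 1 + 3 + 863 = 867
Since 867 < 2589, 2589 is deficient.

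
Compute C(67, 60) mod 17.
16

Using Lucas' theorem:
Write n=67 and k=60 in base 17:
n in base 17: [3, 16]
k in base 17: [3, 9]
C(67,60) mod 17 = ∏ C(n_i, k_i) mod 17
Digit binomials (mod 17): C(3,3) = 1; C(16,9) = 11440 ≡ 16
Product: 1 × 16 = 16 ≡ 16 (mod 17)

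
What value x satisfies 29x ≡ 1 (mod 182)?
113

gcd(29, 182) = 1, so the inverse exists.
Extended Euclidean algorithm on (182, 29):
182 = 6 × 29 + 8  ⟹  8 = (1)·182 + (-6)·29
29 = 3 × 8 + 5  ⟹  5 = (-3)·182 + (19)·29
8 = 1 × 5 + 3  ⟹  3 = (4)·182 + (-25)·29
5 = 1 × 3 + 2  ⟹  2 = (-7)·182 + (44)·29
3 = 1 × 2 + 1  ⟹  1 = (11)·182 + (-69)·29
So (-69)·29 ≡ 1 (mod 182), i.e. 29^(-1) ≡ -69 ≡ 113 (mod 182).
Check: 29 × 113 = 3277 ≡ 1 (mod 182)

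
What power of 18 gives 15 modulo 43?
40

Baby-step giant-step with step n = ⌈√43⌉ = 7.
Baby steps 18^j mod 43 (j:value) for j=0..6: 0:1, 1:18, 2:23, 3:27, 4:13, 5:19, 6:41.
Giant-step multiplier: 18^(-7) ≡ 18^(42-7) = 18^35 ≡ 37 (mod 43).
Giant steps γ_i = 15·37^i mod 43: γ_0=15, γ_1=39, γ_2=24, γ_3=28, γ_4=4, γ_5=19 (in table at j=5).
x = i·n + j = 5·7 + 5 = 40.
Check: 18^40 ≡ 15 (mod 43).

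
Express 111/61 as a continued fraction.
[1; 1, 4, 1, 1, 5]

Euclidean algorithm steps:
111 = 1 × 61 + 50
61 = 1 × 50 + 11
50 = 4 × 11 + 6
11 = 1 × 6 + 5
6 = 1 × 5 + 1
5 = 5 × 1 + 0
Continued fraction: [1; 1, 4, 1, 1, 5]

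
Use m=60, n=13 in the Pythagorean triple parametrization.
(3431, 1560, 3769)

Euclid's formula: a = m² - n², b = 2mn, c = m² + n²
m = 60, n = 13
a = 60² - 13² = 3600 - 169 = 3431
b = 2 × 60 × 13 = 1560
c = 60² + 13² = 3600 + 169 = 3769
Verification: 3431² + 1560² = 11771761 + 2433600 = 14205361 = 3769² ✓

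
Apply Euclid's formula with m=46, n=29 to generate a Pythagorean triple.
(1275, 2668, 2957)

Euclid's formula: a = m² - n², b = 2mn, c = m² + n²
m = 46, n = 29
a = 46² - 29² = 2116 - 841 = 1275
b = 2 × 46 × 29 = 2668
c = 46² + 29² = 2116 + 841 = 2957
Verification: 1275² + 2668² = 1625625 + 7118224 = 8743849 = 2957² ✓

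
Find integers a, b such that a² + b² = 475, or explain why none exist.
Not possible

Factorization: 475 = 5^2 × 19
By Fermat: n is sum of two squares iff every prime p ≡ 3 (mod 4) appears to even power.
Prime(s) ≡ 3 (mod 4) with odd exponent: [(19, 1)]
Therefore 475 cannot be expressed as a² + b².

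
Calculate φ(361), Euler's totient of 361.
342

361 = 19^2
φ(n) = n × ∏(1 - 1/p) for each prime p dividing n
φ(361) = 361 × (1 - 1/19) = 342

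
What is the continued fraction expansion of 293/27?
[10; 1, 5, 1, 3]

Euclidean algorithm steps:
293 = 10 × 27 + 23
27 = 1 × 23 + 4
23 = 5 × 4 + 3
4 = 1 × 3 + 1
3 = 3 × 1 + 0
Continued fraction: [10; 1, 5, 1, 3]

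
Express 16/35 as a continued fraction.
[0; 2, 5, 3]

Euclidean algorithm steps:
16 = 0 × 35 + 16
35 = 2 × 16 + 3
16 = 5 × 3 + 1
3 = 3 × 1 + 0
Continued fraction: [0; 2, 5, 3]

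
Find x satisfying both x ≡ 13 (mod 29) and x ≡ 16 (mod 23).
361

Using Chinese Remainder Theorem:
M = 29 × 23 = 667
M1 = 23, M2 = 29
y1 = 23^(-1) mod 29 = 24
y2 = 29^(-1) mod 23 = 4
x = (13×23×24 + 16×29×4) mod 667 = 361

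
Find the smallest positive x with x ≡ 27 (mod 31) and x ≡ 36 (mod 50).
1236

Using Chinese Remainder Theorem:
M = 31 × 50 = 1550
M1 = 50, M2 = 31
y1 = 50^(-1) mod 31 = 18
y2 = 31^(-1) mod 50 = 21
x = (27×50×18 + 36×31×21) mod 1550 = 1236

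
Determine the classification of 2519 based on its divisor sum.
deficient

Proper divisors of 2519: sum = 1 + 11 + 229 = 241
Since 241 < 2519, 2519 is deficient.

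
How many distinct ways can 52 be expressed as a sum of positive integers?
281589

p(n) counts ways to write n as a sum of positive integers (order ignored).
Euler's pentagonal recurrence: p(k) = p(k-1) + p(k-2) - p(k-5) - p(k-7) + p(k-12) + p(k-15) - ... (offsets j(3j∓1)/2, signs ++--, p(0)=1, p(<0)=0).
DP table for k = 0..51: p(0)=1, p(1)=1, p(2)=2, p(3)=3, p(4)=5, p(5)=7, p(6)=11, p(7)=15, p(8)=22, p(9)=30, p(10)=42, p(11)=56, p(12)=77, p(13)=101, p(14)=135, p(15)=176, p(16)=231, p(17)=297, p(18)=385, p(19)=490, p(20)=627, p(21)=792, p(22)=1002, p(23)=1255, p(24)=1575, p(25)=1958, p(26)=2436, p(27)=3010, p(28)=3718, p(29)=4565, p(30)=5604, p(31)=6842, p(32)=8349, p(33)=10143, p(34)=12310, p(35)=14883, p(36)=17977, p(37)=21637, p(38)=26015, p(39)=31185, p(40)=37338, p(41)=44583, p(42)=53174, p(43)=63261, p(44)=75175, p(45)=89134, p(46)=105558, p(47)=124754, p(48)=147273, p(49)=173525, p(50)=204226, p(51)=239943.
Final step: p(52) = p(51) + p(50) - p(47) - p(45) + p(40) + p(37) - p(30) - p(26) + p(17) + p(12) - p(1)
= 239943 + 204226 - 124754 - 89134 + 37338 + 21637 - 5604 - 2436 + 297 + 77 - 1
= 281589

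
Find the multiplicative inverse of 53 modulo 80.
77

gcd(53, 80) = 1, so the inverse exists.
Extended Euclidean algorithm on (80, 53):
80 = 1 × 53 + 27  ⟹  27 = (1)·80 + (-1)·53
53 = 1 × 27 + 26  ⟹  26 = (-1)·80 + (2)·53
27 = 1 × 26 + 1  ⟹  1 = (2)·80 + (-3)·53
So (-3)·53 ≡ 1 (mod 80), i.e. 53^(-1) ≡ -3 ≡ 77 (mod 80).
Check: 53 × 77 = 4081 ≡ 1 (mod 80)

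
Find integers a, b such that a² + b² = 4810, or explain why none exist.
7² + 69² (a=7, b=69)

Factorization: 4810 = 2 × 5 × 13 × 37
By Fermat: n is sum of two squares iff every prime p ≡ 3 (mod 4) appears to even power.
All primes ≡ 3 (mod 4) appear to even power.
Search a = 0, 1, 2, … for 4810 - a² a perfect square: first hit at a = 7: 4810 - 49 = 4761 = 69².
4810 = 7² + 69² = 49 + 4761 ✓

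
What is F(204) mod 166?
146

Matrix identity: Q^n = [[F_(n+1), F_n], [F_n, F_(n-1)]] with Q = [[1,1],[1,0]].
n = 204 = 11001100₂. Square-and-multiply, entries mod 166:
Q^1 = [[1,1],[1,0]]
Q^3 = (Q^1)²·Q = [[3,2],[2,1]]
Q^6 = (Q^3)² = [[13,8],[8,5]]
Q^12 = (Q^6)² = [[67,144],[144,89]]
Q^25 = (Q^12)²·Q = [[47,159],[159,54]]
Q^51 = (Q^25)²·Q = [[57,100],[100,123]]
Q^102 = (Q^51)² = [[135,72],[72,63]]
Q^204 = (Q^102)² = [[3,146],[146,23]]
F_204 mod 166 = Q^204[0][1] = 146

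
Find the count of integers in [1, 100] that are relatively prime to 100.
40

100 = 2^2 × 5^2
φ(n) = n × ∏(1 - 1/p) for each prime p dividing n
φ(100) = 100 × (1 - 1/2) × (1 - 1/5) = 40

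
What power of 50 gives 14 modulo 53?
33

Baby-step giant-step with step n = ⌈√53⌉ = 8.
Baby steps 50^j mod 53 (j:value) for j=0..7: 0:1, 1:50, 2:9, 3:26, 4:28, 5:22, 6:40, 7:39.
Giant-step multiplier: 50^(-8) ≡ 50^(52-8) = 50^44 ≡ 24 (mod 53).
Giant steps γ_i = 14·24^i mod 53: γ_0=14, γ_1=18, γ_2=8, γ_3=33, γ_4=50 (in table at j=1).
x = i·n + j = 4·8 + 1 = 33.
Check: 50^33 ≡ 14 (mod 53).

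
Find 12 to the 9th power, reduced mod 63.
27

Repeated squaring. Binary of 9 = 1001.
12^1 ≡ 12 (mod 63); 12^2 ≡ 18 (mod 63); 12^4 ≡ 9 (mod 63); 12^8 ≡ 18 (mod 63)
12^9 = 12^1 × 12^8 ≡ 27 (mod 63)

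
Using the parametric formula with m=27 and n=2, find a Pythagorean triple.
(725, 108, 733)

Euclid's formula: a = m² - n², b = 2mn, c = m² + n²
m = 27, n = 2
a = 27² - 2² = 729 - 4 = 725
b = 2 × 27 × 2 = 108
c = 27² + 2² = 729 + 4 = 733
Verification: 725² + 108² = 525625 + 11664 = 537289 = 733² ✓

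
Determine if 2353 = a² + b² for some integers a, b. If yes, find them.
7² + 48² (a=7, b=48)

Factorization: 2353 = 13 × 181
By Fermat: n is sum of two squares iff every prime p ≡ 3 (mod 4) appears to even power.
All primes ≡ 3 (mod 4) appear to even power.
Search a = 0, 1, 2, … for 2353 - a² a perfect square: first hit at a = 7: 2353 - 49 = 2304 = 48².
2353 = 7² + 48² = 49 + 2304 ✓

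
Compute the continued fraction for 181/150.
[1; 4, 1, 5, 5]

Euclidean algorithm steps:
181 = 1 × 150 + 31
150 = 4 × 31 + 26
31 = 1 × 26 + 5
26 = 5 × 5 + 1
5 = 5 × 1 + 0
Continued fraction: [1; 4, 1, 5, 5]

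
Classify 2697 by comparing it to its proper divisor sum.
deficient

Proper divisors of 2697: sum = 1 + 3 + 29 + 31 + 87 + 93 + 899 = 1143
Since 1143 < 2697, 2697 is deficient.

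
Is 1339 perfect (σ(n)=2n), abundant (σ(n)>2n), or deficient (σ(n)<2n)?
deficient

Proper divisors of 1339: sum = 1 + 13 + 103 = 117
Since 117 < 1339, 1339 is deficient.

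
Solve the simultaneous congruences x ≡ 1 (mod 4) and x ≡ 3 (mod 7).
17

Using Chinese Remainder Theorem:
M = 4 × 7 = 28
M1 = 7, M2 = 4
y1 = 7^(-1) mod 4 = 3
y2 = 4^(-1) mod 7 = 2
x = (1×7×3 + 3×4×2) mod 28 = 17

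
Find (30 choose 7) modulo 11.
8

Using Lucas' theorem:
Write n=30 and k=7 in base 11:
n in base 11: [2, 8]
k in base 11: [0, 7]
C(30,7) mod 11 = ∏ C(n_i, k_i) mod 11
Digit binomials (mod 11): C(2,0) = 1; C(8,7) = 8
Product: 1 × 8 = 8 ≡ 8 (mod 11)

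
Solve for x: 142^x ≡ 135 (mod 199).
75

Baby-step giant-step with step n = ⌈√199⌉ = 15.
Baby steps 142^j mod 199 (j:value) for j=0..14: 0:1, 1:142, 2:65, 3:76, 4:46, 5:164, 6:5, 7:113, 8:126, 9:181, 10:31, 11:24, 12:25, 13:167, 14:33.
Giant-step multiplier: 142^(-15) ≡ 142^(198-15) = 142^183 ≡ 42 (mod 199).
Giant steps γ_i = 135·42^i mod 199: γ_0=135, γ_1=98, γ_2=136, γ_3=140, γ_4=109, γ_5=1 (in table at j=0).
x = i·n + j = 5·15 + 0 = 75.
Check: 142^75 ≡ 135 (mod 199).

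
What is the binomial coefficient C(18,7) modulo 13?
0

Using Lucas' theorem:
Write n=18 and k=7 in base 13:
n in base 13: [1, 5]
k in base 13: [0, 7]
C(18,7) mod 13 = ∏ C(n_i, k_i) mod 13
Digit binomials (mod 13): C(1,0) = 1; C(5,7) = 0 (k_i > n_i)
Product: 1 × 0 = 0 ≡ 0 (mod 13)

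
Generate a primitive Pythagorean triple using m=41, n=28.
(897, 2296, 2465)

Euclid's formula: a = m² - n², b = 2mn, c = m² + n²
m = 41, n = 28
a = 41² - 28² = 1681 - 784 = 897
b = 2 × 41 × 28 = 2296
c = 41² + 28² = 1681 + 784 = 2465
Verification: 897² + 2296² = 804609 + 5271616 = 6076225 = 2465² ✓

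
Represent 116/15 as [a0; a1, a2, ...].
[7; 1, 2, 1, 3]

Euclidean algorithm steps:
116 = 7 × 15 + 11
15 = 1 × 11 + 4
11 = 2 × 4 + 3
4 = 1 × 3 + 1
3 = 3 × 1 + 0
Continued fraction: [7; 1, 2, 1, 3]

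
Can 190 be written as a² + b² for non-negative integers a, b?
Not possible

Factorization: 190 = 2 × 5 × 19
By Fermat: n is sum of two squares iff every prime p ≡ 3 (mod 4) appears to even power.
Prime(s) ≡ 3 (mod 4) with odd exponent: [(19, 1)]
Therefore 190 cannot be expressed as a² + b².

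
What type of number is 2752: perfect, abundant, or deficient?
abundant

Proper divisors of 2752: sum = 1 + 2 + 4 + 8 + 16 + 32 + 43 + 64 + 86 + 172 + 344 + 688 + 1376 = 2836
Since 2836 > 2752, 2752 is abundant.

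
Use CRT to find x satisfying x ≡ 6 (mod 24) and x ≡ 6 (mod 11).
6

Using Chinese Remainder Theorem:
M = 24 × 11 = 264
M1 = 11, M2 = 24
y1 = 11^(-1) mod 24 = 11
y2 = 24^(-1) mod 11 = 6
x = (6×11×11 + 6×24×6) mod 264 = 6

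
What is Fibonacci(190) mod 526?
377

Matrix identity: Q^n = [[F_(n+1), F_n], [F_n, F_(n-1)]] with Q = [[1,1],[1,0]].
n = 190 = 10111110₂. Square-and-multiply, entries mod 526:
Q^1 = [[1,1],[1,0]]
Q^2 = (Q^1)² = [[2,1],[1,1]]
Q^5 = (Q^2)²·Q = [[8,5],[5,3]]
Q^11 = (Q^5)²·Q = [[144,89],[89,55]]
Q^23 = (Q^11)²·Q = [[80,253],[253,353]]
Q^47 = (Q^23)²·Q = [[66,451],[451,141]]
Q^95 = (Q^47)²·Q = [[242,513],[513,255]]
Q^190 = (Q^95)² = [[347,377],[377,496]]
F_190 mod 526 = Q^190[0][1] = 377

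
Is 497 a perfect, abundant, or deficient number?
deficient

Proper divisors of 497: sum = 1 + 7 + 71 = 79
Since 79 < 497, 497 is deficient.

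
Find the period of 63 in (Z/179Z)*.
178

179 is prime, so ord(63) divides φ(179) = 178.
Divisors of 178: 1, 2, 89, 178.
Repeated squaring: 63^1 ≡ 63, 63^2 ≡ 31, 63^4 ≡ 66, 63^8 ≡ 60, 63^16 ≡ 20, 63^32 ≡ 42, 63^64 ≡ 153, 63^128 ≡ 139 (mod 179).
Test 63^d mod 179 for each divisor d in increasing order:
63^1 ≡ 63
63^2 ≡ 31
63^89 = 63^64·63^16·63^8·63^1 ≡ 178
63^178 = 63^128·63^32·63^16·63^2 ≡ 1  ← first divisor giving 1
The order is 178.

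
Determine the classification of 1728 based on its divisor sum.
abundant

Proper divisors of 1728: sum = 1 + 2 + 3 + 4 + 6 + 8 + 9 + 12 + ... + 288 + 432 + 576 + 864 (27 divisors) = 3352
Since 3352 > 1728, 1728 is abundant.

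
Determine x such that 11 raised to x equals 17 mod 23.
13

Baby-step giant-step with step n = ⌈√23⌉ = 5.
Baby steps 11^j mod 23 (j:value) for j=0..4: 0:1, 1:11, 2:6, 3:20, 4:13.
Giant-step multiplier: 11^(-5) ≡ 11^(22-5) = 11^17 ≡ 14 (mod 23).
Giant steps γ_i = 17·14^i mod 23: γ_0=17, γ_1=8, γ_2=20 (in table at j=3).
x = i·n + j = 2·5 + 3 = 13.
Check: 11^13 ≡ 17 (mod 23).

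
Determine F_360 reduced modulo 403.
62

Matrix identity: Q^n = [[F_(n+1), F_n], [F_n, F_(n-1)]] with Q = [[1,1],[1,0]].
n = 360 = 101101000₂. Square-and-multiply, entries mod 403:
Q^1 = [[1,1],[1,0]]
Q^2 = (Q^1)² = [[2,1],[1,1]]
Q^5 = (Q^2)²·Q = [[8,5],[5,3]]
Q^11 = (Q^5)²·Q = [[144,89],[89,55]]
Q^22 = (Q^11)² = [[44,382],[382,65]]
Q^45 = (Q^22)²·Q = [[88,362],[362,129]]
Q^90 = (Q^45)² = [[156,372],[372,187]]
Q^180 = (Q^90)² = [[311,248],[248,63]]
Q^360 = (Q^180)² = [[249,62],[62,187]]
F_360 mod 403 = Q^360[0][1] = 62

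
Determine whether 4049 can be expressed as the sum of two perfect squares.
32² + 55² (a=32, b=55)

Factorization: 4049 = 4049
By Fermat: n is sum of two squares iff every prime p ≡ 3 (mod 4) appears to even power.
All primes ≡ 3 (mod 4) appear to even power.
Search a = 0, 1, 2, … for 4049 - a² a perfect square: first hit at a = 32: 4049 - 1024 = 3025 = 55².
4049 = 32² + 55² = 1024 + 3025 ✓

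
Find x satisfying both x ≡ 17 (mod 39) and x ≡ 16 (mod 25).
641

Using Chinese Remainder Theorem:
M = 39 × 25 = 975
M1 = 25, M2 = 39
y1 = 25^(-1) mod 39 = 25
y2 = 39^(-1) mod 25 = 9
x = (17×25×25 + 16×39×9) mod 975 = 641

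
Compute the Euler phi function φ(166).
82

166 = 2 × 83
φ(n) = n × ∏(1 - 1/p) for each prime p dividing n
φ(166) = 166 × (1 - 1/2) × (1 - 1/83) = 82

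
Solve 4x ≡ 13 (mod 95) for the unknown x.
x ≡ 27 (mod 95)

gcd(4, 95) = 1, which divides 13, so solutions exist.
Find 4^(-1) mod 95 by the extended Euclidean algorithm:
95 = 23 × 4 + 3  ⟹  3 = (1)·95 + (-23)·4
4 = 1 × 3 + 1  ⟹  1 = (-1)·95 + (24)·4
So (24)·4 ≡ 1 (mod 95), i.e. 4^(-1) ≡ 24 (mod 95).
x ≡ 24 × 13 = 312 ≡ 27 (mod 95).
Check: 4 × 27 = 108 ≡ 13 (mod 95).
Unique solution: x ≡ 27 (mod 95)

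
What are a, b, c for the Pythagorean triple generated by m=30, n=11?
(779, 660, 1021)

Euclid's formula: a = m² - n², b = 2mn, c = m² + n²
m = 30, n = 11
a = 30² - 11² = 900 - 121 = 779
b = 2 × 30 × 11 = 660
c = 30² + 11² = 900 + 121 = 1021
Verification: 779² + 660² = 606841 + 435600 = 1042441 = 1021² ✓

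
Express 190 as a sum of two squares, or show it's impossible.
Not possible

Factorization: 190 = 2 × 5 × 19
By Fermat: n is sum of two squares iff every prime p ≡ 3 (mod 4) appears to even power.
Prime(s) ≡ 3 (mod 4) with odd exponent: [(19, 1)]
Therefore 190 cannot be expressed as a² + b².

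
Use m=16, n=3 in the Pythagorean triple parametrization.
(247, 96, 265)

Euclid's formula: a = m² - n², b = 2mn, c = m² + n²
m = 16, n = 3
a = 16² - 3² = 256 - 9 = 247
b = 2 × 16 × 3 = 96
c = 16² + 3² = 256 + 9 = 265
Verification: 247² + 96² = 61009 + 9216 = 70225 = 265² ✓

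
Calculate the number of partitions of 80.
15796476

p(n) counts ways to write n as a sum of positive integers (order ignored).
Euler's pentagonal recurrence: p(k) = p(k-1) + p(k-2) - p(k-5) - p(k-7) + p(k-12) + p(k-15) - ... (offsets j(3j∓1)/2, signs ++--, p(0)=1, p(<0)=0).
DP table for k = 0..79: p(0)=1, p(1)=1, p(2)=2, p(3)=3, p(4)=5, p(5)=7, p(6)=11, p(7)=15, p(8)=22, p(9)=30, p(10)=42, p(11)=56, p(12)=77, p(13)=101, p(14)=135, p(15)=176, p(16)=231, p(17)=297, p(18)=385, p(19)=490, p(20)=627, p(21)=792, p(22)=1002, p(23)=1255, p(24)=1575, p(25)=1958, p(26)=2436, p(27)=3010, p(28)=3718, p(29)=4565, p(30)=5604, p(31)=6842, p(32)=8349, p(33)=10143, p(34)=12310, p(35)=14883, p(36)=17977, p(37)=21637, p(38)=26015, p(39)=31185, p(40)=37338, p(41)=44583, p(42)=53174, p(43)=63261, p(44)=75175, p(45)=89134, p(46)=105558, p(47)=124754, p(48)=147273, p(49)=173525, p(50)=204226, p(51)=239943, p(52)=281589, p(53)=329931, p(54)=386155, p(55)=451276, p(56)=526823, p(57)=614154, p(58)=715220, p(59)=831820, p(60)=966467, p(61)=1121505, p(62)=1300156, p(63)=1505499, p(64)=1741630, p(65)=2012558, p(66)=2323520, p(67)=2679689, p(68)=3087735, p(69)=3554345, p(70)=4087968, p(71)=4697205, p(72)=5392783, p(73)=6185689, p(74)=7089500, p(75)=8118264, p(76)=9289091, p(77)=10619863, p(78)=12132164, p(79)=13848650.
Final step: p(80) = p(79) + p(78) - p(75) - p(73) + p(68) + p(65) - p(58) - p(54) + p(45) + p(40) - p(29) - p(23) + p(10) + p(3)
= 13848650 + 12132164 - 8118264 - 6185689 + 3087735 + 2012558 - 715220 - 386155 + 89134 + 37338 - 4565 - 1255 + 42 + 3
= 15796476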